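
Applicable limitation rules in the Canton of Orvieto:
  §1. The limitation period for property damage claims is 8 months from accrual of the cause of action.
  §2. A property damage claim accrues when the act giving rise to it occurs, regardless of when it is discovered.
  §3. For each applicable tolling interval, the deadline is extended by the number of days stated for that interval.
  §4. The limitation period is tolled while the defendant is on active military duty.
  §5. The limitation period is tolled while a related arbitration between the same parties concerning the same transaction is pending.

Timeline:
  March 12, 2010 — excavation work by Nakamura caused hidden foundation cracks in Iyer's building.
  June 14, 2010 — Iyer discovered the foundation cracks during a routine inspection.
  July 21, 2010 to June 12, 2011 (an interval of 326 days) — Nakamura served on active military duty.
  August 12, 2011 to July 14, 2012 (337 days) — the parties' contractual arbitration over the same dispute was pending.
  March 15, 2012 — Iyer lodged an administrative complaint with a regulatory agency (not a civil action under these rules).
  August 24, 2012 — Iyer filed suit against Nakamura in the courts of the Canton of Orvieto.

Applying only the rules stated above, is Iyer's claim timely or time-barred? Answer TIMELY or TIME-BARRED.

TIMELY

Accrual is governed by the date of the act, so the period began to run on March 12, 2010; the later discovery on June 14, 2010 is irrelevant under the stated rule.
The untolled deadline — 8 months after March 12, 2010 — is November 12, 2010.
The defendant's active military service from July 21, 2010 to June 12, 2011 tolled the period for 326 days, extending the deadline to October 4, 2011.
The pending related arbitration from August 12, 2011 to July 14, 2012 tolled the period for 337 days, extending the deadline to September 5, 2012.
None of the other events listed affects the running of the period under the stated rules.
Filing on August 24, 2012 beat the September 5, 2012 deadline — the action is timely.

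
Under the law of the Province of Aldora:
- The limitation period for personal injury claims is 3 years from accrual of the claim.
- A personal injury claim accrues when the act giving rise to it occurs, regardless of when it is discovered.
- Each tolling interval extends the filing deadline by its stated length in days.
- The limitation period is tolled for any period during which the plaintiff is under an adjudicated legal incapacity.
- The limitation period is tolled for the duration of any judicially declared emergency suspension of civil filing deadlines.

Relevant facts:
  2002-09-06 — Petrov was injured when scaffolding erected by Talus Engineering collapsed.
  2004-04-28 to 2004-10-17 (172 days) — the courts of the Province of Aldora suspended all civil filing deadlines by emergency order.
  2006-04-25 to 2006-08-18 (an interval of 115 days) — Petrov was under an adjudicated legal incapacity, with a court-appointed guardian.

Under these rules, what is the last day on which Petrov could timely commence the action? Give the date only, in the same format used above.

The claim accrued on 2002-09-06, the date of the act.
The untolled deadline — 3 years after 2002-09-06 — is 2005-09-06.
The emergency suspension of filing deadlines from 2004-04-28 to 2004-10-17 tolled the period for 172 days, extending the deadline to 2006-02-25.
By the time the plaintiff's legal incapacity began on 2006-04-25, the limitation period had already expired on 2006-02-25; that interval cannot revive it.

2006-02-25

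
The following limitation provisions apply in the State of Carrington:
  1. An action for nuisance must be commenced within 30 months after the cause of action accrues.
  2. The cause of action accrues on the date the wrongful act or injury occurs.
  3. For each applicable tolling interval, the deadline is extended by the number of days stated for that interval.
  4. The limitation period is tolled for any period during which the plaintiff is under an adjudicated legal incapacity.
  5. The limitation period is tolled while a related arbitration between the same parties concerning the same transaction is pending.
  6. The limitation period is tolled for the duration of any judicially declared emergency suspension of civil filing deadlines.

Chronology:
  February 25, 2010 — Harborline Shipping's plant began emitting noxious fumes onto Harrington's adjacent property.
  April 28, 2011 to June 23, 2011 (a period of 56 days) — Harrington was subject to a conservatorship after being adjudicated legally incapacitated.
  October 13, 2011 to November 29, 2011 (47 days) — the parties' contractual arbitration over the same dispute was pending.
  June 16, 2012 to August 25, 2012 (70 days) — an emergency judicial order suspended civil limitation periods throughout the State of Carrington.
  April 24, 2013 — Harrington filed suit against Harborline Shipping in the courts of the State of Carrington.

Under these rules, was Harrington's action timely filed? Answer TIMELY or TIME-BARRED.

The claim accrued on February 25, 2010, when the wrongful act occurred.
Adding the 30 months base period to February 25, 2010 gives a deadline of August 25, 2012, before any tolling.
Because the plaintiff's legal incapacity ran from April 28, 2011 to June 23, 2011, the deadline is extended by 56 days to October 20, 2012.
The pending related arbitration from October 13, 2011 to November 29, 2011 tolled the period for 47 days, extending the deadline to December 6, 2012.
The emergency suspension of filing deadlines from June 16, 2012 to August 25, 2012 tolled the period for 70 days, extending the deadline to February 14, 2013.
The April 24, 2013 filing falls after the February 14, 2013 deadline; the claim is time-barred.

TIME-BARRED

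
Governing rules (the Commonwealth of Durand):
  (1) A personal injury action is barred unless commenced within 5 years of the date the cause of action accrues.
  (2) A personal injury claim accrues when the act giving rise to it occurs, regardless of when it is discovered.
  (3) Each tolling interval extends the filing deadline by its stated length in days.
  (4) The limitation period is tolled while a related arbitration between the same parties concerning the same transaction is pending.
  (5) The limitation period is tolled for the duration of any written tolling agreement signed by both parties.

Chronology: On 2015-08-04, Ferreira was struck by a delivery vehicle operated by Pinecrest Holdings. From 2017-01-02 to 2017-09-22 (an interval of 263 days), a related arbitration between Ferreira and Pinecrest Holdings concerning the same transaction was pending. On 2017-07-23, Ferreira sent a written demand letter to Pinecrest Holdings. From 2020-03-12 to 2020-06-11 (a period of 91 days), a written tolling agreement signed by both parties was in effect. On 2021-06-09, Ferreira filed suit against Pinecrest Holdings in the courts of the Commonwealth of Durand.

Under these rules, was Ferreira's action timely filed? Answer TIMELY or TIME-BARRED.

The cause of action accrued on 2015-08-04, the date of the act.
The untolled deadline — 5 years after 2015-08-04 — is 2020-08-04.
The pending related arbitration from 2017-01-02 to 2017-09-22 tolled the period for 263 days, extending the deadline to 2021-04-24.
The period was tolled for 91 days by the written tolling agreement (2020-03-12 to 2020-06-11), pushing the deadline to 2021-07-24.
Nothing else in the chronology tolls or restarts the period.
Ferreira filed on 2021-06-09, before the 2021-07-24 deadline, so the action is timely.

TIMELY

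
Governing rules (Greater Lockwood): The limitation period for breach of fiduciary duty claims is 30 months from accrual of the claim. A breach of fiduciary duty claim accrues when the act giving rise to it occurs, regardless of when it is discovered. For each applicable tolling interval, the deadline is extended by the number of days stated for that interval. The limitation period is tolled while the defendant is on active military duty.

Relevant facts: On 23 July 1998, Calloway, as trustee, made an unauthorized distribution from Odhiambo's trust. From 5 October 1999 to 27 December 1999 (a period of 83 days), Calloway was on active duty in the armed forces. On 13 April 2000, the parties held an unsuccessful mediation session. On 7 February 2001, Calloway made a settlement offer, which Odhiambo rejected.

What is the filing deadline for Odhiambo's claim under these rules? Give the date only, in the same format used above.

16 April 2001

The claim accrued on 23 July 1998, when the wrongful act occurred.
The untolled deadline — 30 months after 23 July 1998 — is 23 January 2001.
The defendant's active military service from 5 October 1999 to 27 December 1999 tolled the period for 83 days, extending the deadline to 16 April 2001.
The other events in the timeline have no effect on the limitation period under the stated rules.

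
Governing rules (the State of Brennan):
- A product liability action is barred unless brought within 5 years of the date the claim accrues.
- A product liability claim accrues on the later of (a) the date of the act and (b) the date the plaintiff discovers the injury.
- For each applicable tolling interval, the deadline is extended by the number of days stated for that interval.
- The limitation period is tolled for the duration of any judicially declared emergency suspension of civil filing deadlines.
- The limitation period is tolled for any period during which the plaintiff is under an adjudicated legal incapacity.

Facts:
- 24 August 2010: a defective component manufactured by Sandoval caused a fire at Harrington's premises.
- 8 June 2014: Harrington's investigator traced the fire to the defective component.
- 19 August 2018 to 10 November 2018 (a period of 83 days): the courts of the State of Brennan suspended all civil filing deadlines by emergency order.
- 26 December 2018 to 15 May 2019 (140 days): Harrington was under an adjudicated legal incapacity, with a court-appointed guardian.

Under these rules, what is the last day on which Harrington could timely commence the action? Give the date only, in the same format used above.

Taking the later of the act (24 August 2010) and discovery (8 June 2014), the claim accrued on 8 June 2014.
The untolled deadline — 5 years after 8 June 2014 — is 8 June 2019.
The emergency suspension of filing deadlines from 19 August 2018 to 10 November 2018 tolled the period for 83 days, extending the deadline to 30 August 2019.
Because the plaintiff's legal incapacity ran from 26 December 2018 to 15 May 2019, the deadline is extended by 140 days to 17 January 2020.

17 January 2020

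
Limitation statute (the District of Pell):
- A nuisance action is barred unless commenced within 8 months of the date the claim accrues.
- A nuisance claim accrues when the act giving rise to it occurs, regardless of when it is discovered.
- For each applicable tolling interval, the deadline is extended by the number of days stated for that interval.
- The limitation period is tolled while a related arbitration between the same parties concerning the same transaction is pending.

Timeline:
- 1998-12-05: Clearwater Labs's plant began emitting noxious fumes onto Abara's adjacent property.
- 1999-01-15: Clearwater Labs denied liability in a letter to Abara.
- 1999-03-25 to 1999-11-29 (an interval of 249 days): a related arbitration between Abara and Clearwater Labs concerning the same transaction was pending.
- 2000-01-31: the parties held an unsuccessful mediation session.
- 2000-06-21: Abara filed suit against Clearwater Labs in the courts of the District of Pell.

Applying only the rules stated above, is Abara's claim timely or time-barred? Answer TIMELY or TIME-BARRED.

TIME-BARRED

The limitation period began to run on 1998-12-05.
Adding the 8 months base period to 1998-12-05 gives a deadline of 1999-08-05, before any tolling.
The pending related arbitration from 1999-03-25 to 1999-11-29 tolled the period for 249 days, extending the deadline to 2000-04-10.
Nothing else in the chronology tolls or restarts the period.
Filing on 2000-06-21 missed the 2000-04-10 deadline — the action is time-barred.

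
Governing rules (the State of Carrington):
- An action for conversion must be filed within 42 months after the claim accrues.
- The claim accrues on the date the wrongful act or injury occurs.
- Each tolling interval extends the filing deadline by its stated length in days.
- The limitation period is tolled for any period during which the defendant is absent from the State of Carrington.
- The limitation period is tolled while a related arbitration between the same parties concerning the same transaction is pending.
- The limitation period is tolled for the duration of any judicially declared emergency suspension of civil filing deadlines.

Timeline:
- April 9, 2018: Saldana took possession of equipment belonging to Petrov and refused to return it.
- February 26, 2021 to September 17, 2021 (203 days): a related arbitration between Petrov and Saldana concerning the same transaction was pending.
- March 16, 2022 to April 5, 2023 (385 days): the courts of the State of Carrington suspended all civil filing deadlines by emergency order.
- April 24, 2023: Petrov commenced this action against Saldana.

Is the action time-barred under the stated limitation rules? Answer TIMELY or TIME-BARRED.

TIMELY

The limitation period began to run on April 9, 2018.
The untolled deadline — 42 months after April 9, 2018 — is October 9, 2021.
The period was tolled for 203 days by the pending related arbitration (February 26, 2021 to September 17, 2021), pushing the deadline to April 30, 2022.
The period was tolled for 385 days by the emergency suspension of filing deadlines (March 16, 2022 to April 5, 2023), pushing the deadline to May 20, 2023.
The April 24, 2023 filing precedes the May 20, 2023 deadline; the claim is timely.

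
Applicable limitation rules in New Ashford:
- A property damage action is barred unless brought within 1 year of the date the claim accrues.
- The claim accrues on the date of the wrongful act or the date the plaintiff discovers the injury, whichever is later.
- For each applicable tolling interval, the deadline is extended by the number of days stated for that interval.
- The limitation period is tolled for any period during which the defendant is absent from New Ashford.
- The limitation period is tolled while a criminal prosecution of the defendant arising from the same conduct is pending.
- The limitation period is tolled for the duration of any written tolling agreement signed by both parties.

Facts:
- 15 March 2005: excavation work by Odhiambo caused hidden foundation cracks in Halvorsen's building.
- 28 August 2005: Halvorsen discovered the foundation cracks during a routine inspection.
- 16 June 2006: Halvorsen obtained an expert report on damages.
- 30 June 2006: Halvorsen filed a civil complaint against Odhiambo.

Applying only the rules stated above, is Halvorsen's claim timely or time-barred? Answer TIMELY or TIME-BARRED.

TIMELY

Taking the later of the act (15 March 2005) and discovery (28 August 2005), the claim accrued on 28 August 2005.
1 year from 28 August 2005 is 28 August 2006.
None of the other events listed affects the running of the period under the stated rules.
Halvorsen filed on 30 June 2006, before the 28 August 2006 deadline, so the action is timely.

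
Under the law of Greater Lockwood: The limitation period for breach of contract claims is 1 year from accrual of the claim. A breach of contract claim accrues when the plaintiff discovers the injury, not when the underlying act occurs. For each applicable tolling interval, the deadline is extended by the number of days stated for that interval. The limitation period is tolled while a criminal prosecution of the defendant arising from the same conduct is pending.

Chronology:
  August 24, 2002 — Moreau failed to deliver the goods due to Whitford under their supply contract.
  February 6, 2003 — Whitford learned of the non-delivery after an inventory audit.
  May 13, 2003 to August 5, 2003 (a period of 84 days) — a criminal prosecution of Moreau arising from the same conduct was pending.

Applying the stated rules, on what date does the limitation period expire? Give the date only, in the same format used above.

The claim did not accrue until Whitford discovered the injury on February 6, 2003; the August 24, 2002 act date does not start the clock under the stated rule.
1 year from February 6, 2003 is February 6, 2004.
Because the pending criminal prosecution ran from May 13, 2003 to August 5, 2003, the deadline is extended by 84 days to April 30, 2004.

April 30, 2004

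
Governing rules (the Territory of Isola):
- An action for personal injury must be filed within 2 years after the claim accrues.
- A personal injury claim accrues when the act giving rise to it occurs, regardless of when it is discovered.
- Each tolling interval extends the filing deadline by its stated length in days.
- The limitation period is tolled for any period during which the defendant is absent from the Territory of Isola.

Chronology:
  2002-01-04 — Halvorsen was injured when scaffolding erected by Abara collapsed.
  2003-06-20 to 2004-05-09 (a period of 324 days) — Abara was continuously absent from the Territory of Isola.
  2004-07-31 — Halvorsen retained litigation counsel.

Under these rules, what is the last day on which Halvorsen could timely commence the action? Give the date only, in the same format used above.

The claim accrued on 2002-01-04, the date of the act.
2 years from 2002-01-04 is 2004-01-04.
Because the defendant's absence from the jurisdiction ran from 2003-06-20 to 2004-05-09, the deadline is extended by 324 days to 2004-11-23.
The other events in the timeline have no effect on the limitation period under the stated rules.

2004-11-23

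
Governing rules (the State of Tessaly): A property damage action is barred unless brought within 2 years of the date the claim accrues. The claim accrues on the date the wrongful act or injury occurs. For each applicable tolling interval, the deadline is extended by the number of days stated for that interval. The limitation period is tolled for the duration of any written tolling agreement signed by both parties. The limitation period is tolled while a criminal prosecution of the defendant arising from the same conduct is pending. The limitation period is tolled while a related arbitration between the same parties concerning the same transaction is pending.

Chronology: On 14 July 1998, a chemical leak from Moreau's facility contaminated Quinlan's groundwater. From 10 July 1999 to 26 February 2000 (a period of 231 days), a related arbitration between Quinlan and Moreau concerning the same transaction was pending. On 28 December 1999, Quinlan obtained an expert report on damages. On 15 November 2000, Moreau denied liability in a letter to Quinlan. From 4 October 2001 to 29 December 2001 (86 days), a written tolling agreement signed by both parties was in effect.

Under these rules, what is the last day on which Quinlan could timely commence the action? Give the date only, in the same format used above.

The claim accrued on 14 July 1998, when the wrongful act occurred.
The untolled deadline — 2 years after 14 July 1998 — is 14 July 2000.
The pending related arbitration from 10 July 1999 to 26 February 2000 tolled the period for 231 days, extending the deadline to 2 March 2001.
The written tolling agreement starting 4 October 2001 came too late — the period had run on 2 March 2001 — and so does not extend the deadline.
The other events in the timeline have no effect on the limitation period under the stated rules.

2 March 2001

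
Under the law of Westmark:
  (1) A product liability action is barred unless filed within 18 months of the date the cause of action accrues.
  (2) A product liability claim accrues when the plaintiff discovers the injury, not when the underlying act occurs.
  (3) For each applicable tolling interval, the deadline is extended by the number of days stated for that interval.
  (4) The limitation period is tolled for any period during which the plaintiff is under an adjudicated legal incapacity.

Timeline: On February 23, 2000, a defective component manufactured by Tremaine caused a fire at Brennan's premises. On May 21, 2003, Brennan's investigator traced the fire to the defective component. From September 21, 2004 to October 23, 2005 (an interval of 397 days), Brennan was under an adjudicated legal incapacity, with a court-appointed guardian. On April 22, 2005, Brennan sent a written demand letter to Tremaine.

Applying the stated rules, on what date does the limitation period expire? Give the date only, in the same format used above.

Under the discovery rule, the claim accrued on May 21, 2003, when Brennan discovered the injury — not on the February 23, 2000 date of the underlying act.
18 months from May 21, 2003 is November 21, 2004.
The plaintiff's legal incapacity from September 21, 2004 to October 23, 2005 tolled the period for 397 days, extending the deadline to December 23, 2005.
None of the other events listed affects the running of the period under the stated rules.

December 23, 2005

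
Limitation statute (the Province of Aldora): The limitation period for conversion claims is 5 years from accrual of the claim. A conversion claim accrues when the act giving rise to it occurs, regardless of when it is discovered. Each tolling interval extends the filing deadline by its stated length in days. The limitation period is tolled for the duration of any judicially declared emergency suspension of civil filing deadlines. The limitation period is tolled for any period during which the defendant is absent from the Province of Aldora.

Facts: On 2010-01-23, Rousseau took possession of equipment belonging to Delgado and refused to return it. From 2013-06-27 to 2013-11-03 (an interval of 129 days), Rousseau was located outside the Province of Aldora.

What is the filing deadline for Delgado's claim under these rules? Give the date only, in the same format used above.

The limitation period began to run on 2010-01-23.
5 years from 2010-01-23 is 2015-01-23.
The period was tolled for 129 days by the defendant's absence from the jurisdiction (2013-06-27 to 2013-11-03), pushing the deadline to 2015-06-01.

2015-06-01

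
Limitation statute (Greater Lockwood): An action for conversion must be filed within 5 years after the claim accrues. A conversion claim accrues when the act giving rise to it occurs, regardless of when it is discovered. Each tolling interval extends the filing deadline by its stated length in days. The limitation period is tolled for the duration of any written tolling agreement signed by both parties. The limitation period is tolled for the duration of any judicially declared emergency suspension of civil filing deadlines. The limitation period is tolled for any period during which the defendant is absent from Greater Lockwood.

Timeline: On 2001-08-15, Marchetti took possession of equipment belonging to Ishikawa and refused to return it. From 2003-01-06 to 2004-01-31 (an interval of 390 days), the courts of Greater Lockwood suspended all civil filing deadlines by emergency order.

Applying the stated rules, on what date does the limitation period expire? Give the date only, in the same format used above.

2007-09-09

The limitation period began to run on 2001-08-15.
5 years from 2001-08-15 is 2006-08-15.
Because the emergency suspension of filing deadlines ran from 2003-01-06 to 2004-01-31, the deadline is extended by 390 days to 2007-09-09.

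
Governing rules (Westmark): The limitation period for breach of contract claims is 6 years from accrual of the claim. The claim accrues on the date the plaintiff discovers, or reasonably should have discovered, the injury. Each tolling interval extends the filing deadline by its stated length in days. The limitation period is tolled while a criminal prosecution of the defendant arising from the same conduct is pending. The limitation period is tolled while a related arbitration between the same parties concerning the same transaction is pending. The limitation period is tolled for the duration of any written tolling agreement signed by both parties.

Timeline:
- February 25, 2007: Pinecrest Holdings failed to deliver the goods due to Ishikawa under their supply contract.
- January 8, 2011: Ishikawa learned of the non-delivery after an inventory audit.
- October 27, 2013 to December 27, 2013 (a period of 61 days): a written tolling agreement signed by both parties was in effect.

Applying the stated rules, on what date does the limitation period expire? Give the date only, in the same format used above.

March 10, 2017

The claim did not accrue until Ishikawa discovered the injury on January 8, 2011; the February 25, 2007 act date does not start the clock under the stated rule.
Adding the 6 years base period to January 8, 2011 gives a deadline of January 8, 2017, before any tolling.
The period was tolled for 61 days by the written tolling agreement (October 27, 2013 to December 27, 2013), pushing the deadline to March 10, 2017.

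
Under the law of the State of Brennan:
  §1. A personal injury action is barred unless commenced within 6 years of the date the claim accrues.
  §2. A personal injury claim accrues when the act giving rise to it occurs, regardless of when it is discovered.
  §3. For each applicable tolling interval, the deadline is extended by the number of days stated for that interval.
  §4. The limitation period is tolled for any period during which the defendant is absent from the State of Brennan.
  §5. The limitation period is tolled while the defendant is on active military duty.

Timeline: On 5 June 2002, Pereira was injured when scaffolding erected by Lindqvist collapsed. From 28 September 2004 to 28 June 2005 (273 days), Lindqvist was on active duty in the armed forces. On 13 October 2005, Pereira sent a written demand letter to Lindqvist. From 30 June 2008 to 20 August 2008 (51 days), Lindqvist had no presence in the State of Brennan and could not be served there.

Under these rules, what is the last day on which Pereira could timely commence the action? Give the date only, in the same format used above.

25 April 2009

The claim accrued on 5 June 2002, the date of the act.
The untolled deadline — 6 years after 5 June 2002 — is 5 June 2008.
The period was tolled for 273 days by the defendant's active military service (28 September 2004 to 28 June 2005), pushing the deadline to 5 March 2009.
The period was tolled for 51 days by the defendant's absence from the jurisdiction (30 June 2008 to 20 August 2008), pushing the deadline to 25 April 2009.
The other events in the timeline have no effect on the limitation period under the stated rules.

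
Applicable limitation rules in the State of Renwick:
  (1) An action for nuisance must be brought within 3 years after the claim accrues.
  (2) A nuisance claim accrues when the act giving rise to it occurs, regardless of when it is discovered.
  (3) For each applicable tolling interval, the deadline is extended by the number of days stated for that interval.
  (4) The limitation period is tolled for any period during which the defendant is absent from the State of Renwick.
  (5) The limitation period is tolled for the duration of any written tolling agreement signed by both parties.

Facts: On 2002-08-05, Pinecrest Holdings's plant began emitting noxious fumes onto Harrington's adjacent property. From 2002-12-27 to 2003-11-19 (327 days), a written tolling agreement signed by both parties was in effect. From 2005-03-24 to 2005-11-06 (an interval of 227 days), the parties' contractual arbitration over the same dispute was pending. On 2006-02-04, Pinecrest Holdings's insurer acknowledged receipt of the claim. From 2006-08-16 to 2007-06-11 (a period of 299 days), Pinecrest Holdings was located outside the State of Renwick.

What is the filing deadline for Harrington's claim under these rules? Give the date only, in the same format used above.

2006-06-28

The limitation period began to run on 2002-08-05.
Adding the 3 years base period to 2002-08-05 gives a deadline of 2005-08-05, before any tolling.
Because the written tolling agreement ran from 2002-12-27 to 2003-11-19, the deadline is extended by 327 days to 2006-06-28.
The defendant's absence from the jurisdiction starting 2006-08-16 came too late — the period had run on 2006-06-28 — and so does not extend the deadline.
The pending related arbitration from 2005-03-24 to 2005-11-06 does not toll the period, because no stated rule makes a pending arbitration a tolling event.
None of the other events listed affects the running of the period under the stated rules.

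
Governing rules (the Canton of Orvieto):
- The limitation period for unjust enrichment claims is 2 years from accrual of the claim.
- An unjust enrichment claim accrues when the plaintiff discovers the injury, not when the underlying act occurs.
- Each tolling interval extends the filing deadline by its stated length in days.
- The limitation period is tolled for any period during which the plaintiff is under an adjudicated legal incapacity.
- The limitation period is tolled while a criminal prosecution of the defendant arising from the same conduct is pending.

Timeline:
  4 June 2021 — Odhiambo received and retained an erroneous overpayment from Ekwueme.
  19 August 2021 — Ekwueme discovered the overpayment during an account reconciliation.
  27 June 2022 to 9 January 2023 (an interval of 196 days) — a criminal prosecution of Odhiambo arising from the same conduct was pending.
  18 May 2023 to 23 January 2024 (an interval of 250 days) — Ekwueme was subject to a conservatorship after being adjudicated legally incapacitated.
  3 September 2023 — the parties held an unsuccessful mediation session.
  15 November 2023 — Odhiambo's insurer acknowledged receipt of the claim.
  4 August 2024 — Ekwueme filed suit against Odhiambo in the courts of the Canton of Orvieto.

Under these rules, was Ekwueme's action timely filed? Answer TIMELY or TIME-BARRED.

TIMELY

The claim did not accrue until Ekwueme discovered the injury on 19 August 2021; the 4 June 2021 act date does not start the clock under the stated rule.
The untolled deadline — 2 years after 19 August 2021 — is 19 August 2023.
Because the pending criminal prosecution ran from 27 June 2022 to 9 January 2023, the deadline is extended by 196 days to 2 March 2024.
Because the plaintiff's legal incapacity ran from 18 May 2023 to 23 January 2024, the deadline is extended by 250 days to 7 November 2024.
The other events in the timeline have no effect on the limitation period under the stated rules.
Filing on 4 August 2024 beat the 7 November 2024 deadline — the action is timely.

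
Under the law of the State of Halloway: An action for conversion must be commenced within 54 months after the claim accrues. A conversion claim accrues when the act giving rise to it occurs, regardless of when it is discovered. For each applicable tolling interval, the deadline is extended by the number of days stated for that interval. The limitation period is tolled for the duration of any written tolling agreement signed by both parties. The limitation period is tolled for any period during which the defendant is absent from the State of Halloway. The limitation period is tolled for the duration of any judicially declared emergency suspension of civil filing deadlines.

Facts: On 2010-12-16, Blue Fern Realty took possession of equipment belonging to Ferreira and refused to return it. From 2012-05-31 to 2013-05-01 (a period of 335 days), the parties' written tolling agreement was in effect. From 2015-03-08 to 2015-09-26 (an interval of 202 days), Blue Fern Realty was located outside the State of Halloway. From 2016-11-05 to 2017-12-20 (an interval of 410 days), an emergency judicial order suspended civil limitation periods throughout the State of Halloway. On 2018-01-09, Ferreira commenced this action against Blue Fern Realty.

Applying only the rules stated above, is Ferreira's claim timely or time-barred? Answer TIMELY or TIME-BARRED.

TIMELY

The claim accrued on 2010-12-16, the date of the act.
54 months from 2010-12-16 is 2015-06-16.
The period was tolled for 335 days by the written tolling agreement (2012-05-31 to 2013-05-01), pushing the deadline to 2016-05-16.
The period was tolled for 202 days by the defendant's absence from the jurisdiction (2015-03-08 to 2015-09-26), pushing the deadline to 2016-12-04.
Because the emergency suspension of filing deadlines ran from 2016-11-05 to 2017-12-20, the deadline is extended by 410 days to 2018-01-18.
Ferreira filed on 2018-01-09, before the 2018-01-18 deadline, so the action is timely.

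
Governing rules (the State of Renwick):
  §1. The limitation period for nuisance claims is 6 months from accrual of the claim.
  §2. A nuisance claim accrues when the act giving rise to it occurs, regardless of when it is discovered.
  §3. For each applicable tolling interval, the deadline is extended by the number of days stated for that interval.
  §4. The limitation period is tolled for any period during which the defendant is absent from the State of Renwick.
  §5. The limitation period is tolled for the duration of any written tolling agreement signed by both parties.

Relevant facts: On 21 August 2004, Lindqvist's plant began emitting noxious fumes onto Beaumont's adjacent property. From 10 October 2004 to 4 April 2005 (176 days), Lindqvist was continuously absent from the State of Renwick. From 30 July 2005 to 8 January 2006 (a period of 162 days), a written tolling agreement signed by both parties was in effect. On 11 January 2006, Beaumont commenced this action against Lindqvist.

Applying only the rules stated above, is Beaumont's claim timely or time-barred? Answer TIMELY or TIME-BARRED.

TIMELY

The claim accrued on 21 August 2004, the date of the act.
The untolled deadline — 6 months after 21 August 2004 — is 21 February 2005.
Because the defendant's absence from the jurisdiction ran from 10 October 2004 to 4 April 2005, the deadline is extended by 176 days to 16 August 2005.
Because the written tolling agreement ran from 30 July 2005 to 8 January 2006, the deadline is extended by 162 days to 25 January 2006.
Filing on 11 January 2006 beat the 25 January 2006 deadline — the action is timely.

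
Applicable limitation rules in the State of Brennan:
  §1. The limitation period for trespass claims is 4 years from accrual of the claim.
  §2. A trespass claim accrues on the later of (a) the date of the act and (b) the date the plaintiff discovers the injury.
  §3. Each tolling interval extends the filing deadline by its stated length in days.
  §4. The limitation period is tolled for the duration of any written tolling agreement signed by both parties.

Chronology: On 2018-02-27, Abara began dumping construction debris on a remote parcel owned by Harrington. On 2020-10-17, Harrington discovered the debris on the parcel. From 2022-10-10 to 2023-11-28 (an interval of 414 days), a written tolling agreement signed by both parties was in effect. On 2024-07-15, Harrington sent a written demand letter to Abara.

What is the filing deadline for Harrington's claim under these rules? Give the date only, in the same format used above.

2025-12-05

The claim accrued on 2020-10-17 — the later of the 2018-02-27 act and the 2020-10-17 discovery.
The untolled deadline — 4 years after 2020-10-17 — is 2024-10-17.
The period was tolled for 414 days by the written tolling agreement (2022-10-10 to 2023-11-28), pushing the deadline to 2025-12-05.
The other events in the timeline have no effect on the limitation period under the stated rules.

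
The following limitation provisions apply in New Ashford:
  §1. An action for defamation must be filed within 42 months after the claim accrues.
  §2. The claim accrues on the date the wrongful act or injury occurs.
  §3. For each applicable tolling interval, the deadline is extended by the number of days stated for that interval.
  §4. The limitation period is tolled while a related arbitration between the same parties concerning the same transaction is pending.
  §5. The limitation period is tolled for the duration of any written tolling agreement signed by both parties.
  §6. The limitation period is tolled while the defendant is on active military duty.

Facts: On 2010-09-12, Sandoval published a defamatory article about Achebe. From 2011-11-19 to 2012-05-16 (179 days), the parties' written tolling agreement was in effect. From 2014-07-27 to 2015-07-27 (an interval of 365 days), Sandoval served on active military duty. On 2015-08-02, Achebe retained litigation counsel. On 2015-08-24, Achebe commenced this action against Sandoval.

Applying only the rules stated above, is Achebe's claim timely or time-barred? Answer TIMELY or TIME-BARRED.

The claim accrued on 2010-09-12, the date of the act.
42 months from 2010-09-12 is 2014-03-12.
The written tolling agreement from 2011-11-19 to 2012-05-16 tolled the period for 179 days, extending the deadline to 2014-09-07.
The defendant's active military service from 2014-07-27 to 2015-07-27 tolled the period for 365 days, extending the deadline to 2015-09-07.
None of the other events listed affects the running of the period under the stated rules.
The 2015-08-24 filing precedes the 2015-09-07 deadline; the claim is timely.

TIMELY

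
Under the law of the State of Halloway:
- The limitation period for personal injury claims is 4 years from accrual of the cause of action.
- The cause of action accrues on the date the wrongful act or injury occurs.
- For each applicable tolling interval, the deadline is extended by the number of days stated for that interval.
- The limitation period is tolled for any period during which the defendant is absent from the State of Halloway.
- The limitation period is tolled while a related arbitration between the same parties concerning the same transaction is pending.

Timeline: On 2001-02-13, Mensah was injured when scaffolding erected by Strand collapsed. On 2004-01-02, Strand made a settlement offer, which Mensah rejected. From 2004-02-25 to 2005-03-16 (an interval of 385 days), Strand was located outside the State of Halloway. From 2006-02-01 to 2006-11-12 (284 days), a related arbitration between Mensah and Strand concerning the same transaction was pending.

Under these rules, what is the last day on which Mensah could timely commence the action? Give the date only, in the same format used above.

The claim accrued on 2001-02-13, when the wrongful act occurred.
Adding the 4 years base period to 2001-02-13 gives a deadline of 2005-02-13, before any tolling.
Because the defendant's absence from the jurisdiction ran from 2004-02-25 to 2005-03-16, the deadline is extended by 385 days to 2006-03-05.
The pending related arbitration from 2006-02-01 to 2006-11-12 tolled the period for 284 days, extending the deadline to 2006-12-14.
The other events in the timeline have no effect on the limitation period under the stated rules.

2006-12-14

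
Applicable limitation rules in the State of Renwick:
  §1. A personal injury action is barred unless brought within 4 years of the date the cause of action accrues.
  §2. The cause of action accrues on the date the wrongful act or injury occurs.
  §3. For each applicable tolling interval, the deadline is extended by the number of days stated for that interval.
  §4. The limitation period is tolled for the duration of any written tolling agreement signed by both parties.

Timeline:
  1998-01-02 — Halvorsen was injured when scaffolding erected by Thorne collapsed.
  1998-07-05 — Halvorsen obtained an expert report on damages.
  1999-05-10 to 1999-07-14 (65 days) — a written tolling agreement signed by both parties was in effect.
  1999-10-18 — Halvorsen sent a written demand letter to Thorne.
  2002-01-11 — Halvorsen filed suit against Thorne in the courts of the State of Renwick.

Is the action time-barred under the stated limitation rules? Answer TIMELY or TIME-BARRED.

TIMELY

The limitation period began to run on 1998-01-02.
The untolled deadline — 4 years after 1998-01-02 — is 2002-01-02.
The written tolling agreement from 1999-05-10 to 1999-07-14 tolled the period for 65 days, extending the deadline to 2002-03-08.
Nothing else in the chronology tolls or restarts the period.
Halvorsen filed on 2002-01-11, before the 2002-03-08 deadline, so the action is timely.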